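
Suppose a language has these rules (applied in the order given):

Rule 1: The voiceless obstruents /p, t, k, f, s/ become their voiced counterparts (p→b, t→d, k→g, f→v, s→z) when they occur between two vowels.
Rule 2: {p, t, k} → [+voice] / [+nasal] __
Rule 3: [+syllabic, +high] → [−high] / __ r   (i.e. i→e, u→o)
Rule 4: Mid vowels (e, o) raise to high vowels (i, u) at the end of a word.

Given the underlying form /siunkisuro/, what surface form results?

Rule 1 (intervocalic voicing): /s/ is a voiceless obstruent between vowels /i/ and /u/, so it voices to [z]. /siunkisuro/ → siunkizuro.
Rule 2 (post-nasal voicing): /k/ is a voiceless stop immediately after the nasal /n/, so it voices to [g]. /siunkizuro/ → siungizuro.
Rule 3 (pre-rhotic lowering): /u/ is a high vowel immediately before /r/, so it lowers to [o]. /siungizuro/ → siungizoro.
Rule 4 (final vowel raising): /o/ is a mid vowel in word-final position, so it raises to [u]. /siungizoro/ → siungizoru.

siungizoru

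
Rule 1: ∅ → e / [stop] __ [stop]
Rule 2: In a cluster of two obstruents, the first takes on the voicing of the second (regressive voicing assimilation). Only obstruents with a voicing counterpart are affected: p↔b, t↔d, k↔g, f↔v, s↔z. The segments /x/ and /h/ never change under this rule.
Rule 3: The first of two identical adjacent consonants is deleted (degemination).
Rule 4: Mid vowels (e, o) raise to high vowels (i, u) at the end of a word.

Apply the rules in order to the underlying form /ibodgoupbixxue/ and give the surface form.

ibodegoupebixui

Rule 1 (stop-cluster e-epenthesis): /d/ and /g/ form a stop–stop cluster, so [e] is inserted between them. /p/ and /b/ form a stop–stop cluster, so [e] is inserted between them. /ibodgoupbixxue/ → ibodegoupebixxue.
Rule 2 (regressive voicing assimilation): no segment meets the environment; /ibodegoupebixxue/ is unchanged.
Rule 3 (degemination): /xx/ is a geminate; the first /x/ deletes. /ibodegoupebixxue/ → ibodegoupebixue.
Rule 4 (final vowel raising): /e/ is a mid vowel in word-final position, so it raises to [i]. /ibodegoupebixue/ → ibodegoupebixui.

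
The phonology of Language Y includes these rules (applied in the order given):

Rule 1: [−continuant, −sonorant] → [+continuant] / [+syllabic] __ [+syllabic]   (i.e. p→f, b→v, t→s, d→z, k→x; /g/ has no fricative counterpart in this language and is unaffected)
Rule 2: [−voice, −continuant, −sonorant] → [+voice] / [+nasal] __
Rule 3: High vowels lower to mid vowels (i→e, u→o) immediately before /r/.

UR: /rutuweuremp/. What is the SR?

rusuweoremb

Rule 1 (intervocalic spirantization): /t/ is a stop between vowels /u/ and /u/, so it spirantizes to the fricative [s]. /rutuweuremp/ → rusuweuremp.
Rule 2 (post-nasal voicing): /p/ is a voiceless stop immediately after the nasal /m/, so it voices to [b]. /rusuweuremp/ → rusuweuremb.
Rule 3 (pre-rhotic lowering): /u/ is a high vowel immediately before /r/, so it lowers to [o]. /rusuweuremb/ → rusuweoremb.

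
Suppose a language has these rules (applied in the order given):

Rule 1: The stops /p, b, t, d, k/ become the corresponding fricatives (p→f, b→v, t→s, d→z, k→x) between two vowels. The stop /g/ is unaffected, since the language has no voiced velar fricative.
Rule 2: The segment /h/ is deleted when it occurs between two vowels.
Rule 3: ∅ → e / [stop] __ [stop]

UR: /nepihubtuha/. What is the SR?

Rule 1 (intervocalic spirantization): /p/ is a stop between vowels /e/ and /i/, so it spirantizes to the fricative [f]. /nepihubtuha/ → nefihubtuha.
Rule 2 (intervocalic h-deletion): /h/ occurs between vowels /i/ and /u/, so it deletes. /h/ occurs between vowels /u/ and /a/, so it deletes. /nefihubtuha/ → nefiubtua.
Rule 3 (stop-cluster e-epenthesis): /b/ and /t/ form a stop–stop cluster, so [e] is inserted between them. /nefiubtua/ → nefiubetua.

nefiubetua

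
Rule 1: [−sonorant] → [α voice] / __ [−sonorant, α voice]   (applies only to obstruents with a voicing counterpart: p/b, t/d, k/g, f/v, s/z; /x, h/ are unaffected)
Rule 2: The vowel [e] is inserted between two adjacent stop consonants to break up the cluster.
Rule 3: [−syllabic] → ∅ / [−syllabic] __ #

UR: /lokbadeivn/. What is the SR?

Rule 1 (regressive voicing assimilation): /k/ precedes the voiced obstruent /b/, so it voices to [g] by assimilation. /lokbadeivn/ → logbadeivn.
Rule 2 (stop-cluster e-epenthesis): /g/ and /b/ form a stop–stop cluster, so [e] is inserted between them. /logbadeivn/ → logebadeivn.
Rule 3 (final cluster simplification): /n/ is the second consonant of a word-final cluster /vn/, so it deletes. /logebadeivn/ → logebadeiv.

logebadeiv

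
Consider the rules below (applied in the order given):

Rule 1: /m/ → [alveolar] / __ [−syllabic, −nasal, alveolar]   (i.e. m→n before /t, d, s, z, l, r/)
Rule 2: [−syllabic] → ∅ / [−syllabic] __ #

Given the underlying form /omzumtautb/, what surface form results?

onzuntaut

Rule 1 (nasal place assimilation): /m/ precedes the alveolar consonant /z/, so it assimilates in place to [n]. /m/ precedes the alveolar consonant /t/, so it assimilates in place to [n]. /omzumtautb/ → onzuntautb.
Rule 2 (final cluster simplification): /b/ is the second consonant of a word-final cluster /tb/, so it deletes. /onzuntautb/ → onzuntaut.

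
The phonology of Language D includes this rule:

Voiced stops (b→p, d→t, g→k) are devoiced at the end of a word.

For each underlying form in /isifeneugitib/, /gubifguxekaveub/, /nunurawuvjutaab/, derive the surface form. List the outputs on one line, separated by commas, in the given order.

/isifeneugitib/: /b/ is a voiced stop in word-final position, so it devoices to [p]. → [isifeneugitip].
/gubifguxekaveub/: /b/ is a voiced stop in word-final position, so it devoices to [p]. → [gubifguxekaveup].
/nunurawuvjutaab/: /b/ is a voiced stop in word-final position, so it devoices to [p]. → [nunurawuvjutaap].

isifeneugitip, gubifguxekaveup, nunurawuvjutaap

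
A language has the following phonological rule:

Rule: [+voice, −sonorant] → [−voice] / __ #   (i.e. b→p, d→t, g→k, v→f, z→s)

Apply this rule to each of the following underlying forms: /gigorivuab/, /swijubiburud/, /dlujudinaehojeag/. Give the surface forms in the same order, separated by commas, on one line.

/gigorivuab/: /b/ is a voiced obstruent in word-final position, so it devoices to [p]. → [gigorivuap].
/swijubiburud/: /d/ is a voiced obstruent in word-final position, so it devoices to [t]. → [swijubiburut].
/dlujudinaehojeag/: /g/ is a voiced obstruent in word-final position, so it devoices to [k]. → [dlujudinaehojeak].

gigorivuap, swijubiburut, dlujudinaehojeak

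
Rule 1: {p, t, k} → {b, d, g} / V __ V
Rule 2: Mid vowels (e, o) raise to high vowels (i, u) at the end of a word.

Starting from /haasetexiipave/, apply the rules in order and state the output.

Rule 1 (intervocalic voicing): /t/ is a voiceless stop between vowels /e/ and /e/, so it voices to [d]. /p/ is a voiceless stop between vowels /i/ and /a/, so it voices to [b]. /haasetexiipave/ → haasedexiibave.
Rule 2 (final vowel raising): /e/ is a mid vowel in word-final position, so it raises to [i]. /haasedexiibave/ → haasedexiibavi.

haasedexiibavi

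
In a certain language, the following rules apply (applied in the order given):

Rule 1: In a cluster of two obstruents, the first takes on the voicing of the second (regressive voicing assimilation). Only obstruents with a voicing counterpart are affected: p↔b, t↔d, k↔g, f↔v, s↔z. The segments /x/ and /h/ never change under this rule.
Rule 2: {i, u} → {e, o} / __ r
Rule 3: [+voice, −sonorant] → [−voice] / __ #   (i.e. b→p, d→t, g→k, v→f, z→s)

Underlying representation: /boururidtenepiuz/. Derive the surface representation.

Rule 1 (regressive voicing assimilation): /d/ precedes the voiceless obstruent /t/, so it devoices to [t] by assimilation. /boururidtenepiuz/ → boururittenepiuz.
Rule 2 (pre-rhotic lowering): /u/ is a high vowel immediately before /r/, so it lowers to [o]. /u/ is a high vowel immediately before /r/, so it lowers to [o]. /boururittenepiuz/ → boororittenepiuz.
Rule 3 (final devoicing): /z/ is a voiced obstruent in word-final position, so it devoices to [s]. /boororittenepiuz/ → boororittenepius.

boororittenepius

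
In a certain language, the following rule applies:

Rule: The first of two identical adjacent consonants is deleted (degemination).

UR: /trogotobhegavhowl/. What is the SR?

No segment of /trogotobhegavhowl/ meets the structural description of the rule, so the form surfaces unchanged.

trogotobhegavhowl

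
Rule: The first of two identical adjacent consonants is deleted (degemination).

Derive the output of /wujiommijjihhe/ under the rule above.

wujiomijihe

/mm/ is a geminate; the first /m/ deletes.
/jj/ is a geminate; the first /j/ deletes.
/hh/ is a geminate; the first /h/ deletes.
The other instances of /w/, /j/, /m/, /h/ do not occur in the required environment and remain unchanged.
Surface form: [wujiomijihe].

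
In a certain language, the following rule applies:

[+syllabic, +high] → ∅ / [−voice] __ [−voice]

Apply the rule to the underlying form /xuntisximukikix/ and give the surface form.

/i/ is a high vowel flanked by voiceless consonants /t/ and /s/, so it deletes.
/i/ is a high vowel flanked by voiceless consonants /k/ and /k/, so it deletes.
/i/ is a high vowel flanked by voiceless consonants /k/ and /x/, so it deletes.
Surface form: [xuntsximukkx].

xuntsximukkx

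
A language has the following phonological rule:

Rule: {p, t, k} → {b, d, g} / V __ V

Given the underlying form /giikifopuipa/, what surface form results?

giigifobuiba

/k/ is a voiceless stop between vowels /i/ and /i/, so it voices to [g].
/p/ is a voiceless stop between vowels /o/ and /u/, so it voices to [b].
/p/ is a voiceless stop between vowels /i/ and /a/, so it voices to [b].
Surface form: [giigifobuiba].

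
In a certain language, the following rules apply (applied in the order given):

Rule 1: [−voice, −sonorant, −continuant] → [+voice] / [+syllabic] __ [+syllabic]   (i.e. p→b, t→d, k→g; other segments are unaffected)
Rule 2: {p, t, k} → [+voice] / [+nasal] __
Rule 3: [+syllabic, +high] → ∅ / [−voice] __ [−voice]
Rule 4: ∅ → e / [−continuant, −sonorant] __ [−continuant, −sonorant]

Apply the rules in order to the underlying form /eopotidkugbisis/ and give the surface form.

Rule 1 (intervocalic voicing): /p/ is a voiceless stop between vowels /o/ and /o/, so it voices to [b]. /t/ is a voiceless stop between vowels /o/ and /i/, so it voices to [d]. /eopotidkugbisis/ → eobodidkugbisis.
Rule 2 (post-nasal voicing): no segment meets the environment; /eobodidkugbisis/ is unchanged.
Rule 3 (high vowel syncope): /i/ is a high vowel flanked by voiceless consonants /s/ and /s/, so it deletes. /eobodidkugbisis/ → eobodidkugbiss.
Rule 4 (stop-cluster e-epenthesis): /d/ and /k/ form a stop–stop cluster, so [e] is inserted between them. /g/ and /b/ form a stop–stop cluster, so [e] is inserted between them. /eobodidkugbiss/ → eobodidekugebiss.

eobodidekugebiss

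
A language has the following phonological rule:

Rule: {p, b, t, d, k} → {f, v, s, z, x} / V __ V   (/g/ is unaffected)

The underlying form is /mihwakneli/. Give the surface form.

mihwakneli

No segment of /mihwakneli/ meets the structural description of the rule, so the form surfaces unchanged.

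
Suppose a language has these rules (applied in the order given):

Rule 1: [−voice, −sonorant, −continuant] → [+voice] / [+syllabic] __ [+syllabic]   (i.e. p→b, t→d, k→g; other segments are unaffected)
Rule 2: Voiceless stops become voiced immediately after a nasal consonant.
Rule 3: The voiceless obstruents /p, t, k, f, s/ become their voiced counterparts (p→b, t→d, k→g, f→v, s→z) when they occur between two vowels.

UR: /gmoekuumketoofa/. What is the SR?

Rule 1 (intervocalic voicing): /k/ is a voiceless stop between vowels /e/ and /u/, so it voices to [g]. /t/ is a voiceless stop between vowels /e/ and /o/, so it voices to [d]. /gmoekuumketoofa/ → gmoeguumkedoofa.
Rule 2 (post-nasal voicing): /k/ is a voiceless stop immediately after the nasal /m/, so it voices to [g]. /gmoeguumkedoofa/ → gmoeguumgedoofa.
Rule 3 (intervocalic voicing): /f/ is a voiceless obstruent between vowels /o/ and /a/, so it voices to [v]. /gmoeguumgedoofa/ → gmoeguumgedoova.

gmoeguumgedoova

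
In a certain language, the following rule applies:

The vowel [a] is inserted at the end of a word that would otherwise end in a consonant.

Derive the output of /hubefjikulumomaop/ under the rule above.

the form ends in the consonant /p/, so [a] is inserted word-finally.
Surface form: [hubefjikulumomaopa].

hubefjikulumomaopa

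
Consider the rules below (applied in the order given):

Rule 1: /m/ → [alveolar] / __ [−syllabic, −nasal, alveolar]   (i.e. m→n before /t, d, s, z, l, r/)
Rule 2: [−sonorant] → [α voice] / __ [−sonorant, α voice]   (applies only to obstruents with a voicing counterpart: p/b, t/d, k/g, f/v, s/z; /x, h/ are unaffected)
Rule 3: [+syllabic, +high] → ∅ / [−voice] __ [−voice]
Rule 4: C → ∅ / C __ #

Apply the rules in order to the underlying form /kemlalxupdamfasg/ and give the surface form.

Rule 1 (nasal place assimilation): /m/ precedes the alveolar consonant /l/, so it assimilates in place to [n]. /kemlalxupdamfasg/ → kenlalxupdamfasg.
Rule 2 (regressive voicing assimilation): /p/ precedes the voiced obstruent /d/, so it voices to [b] by assimilation. /s/ precedes the voiced obstruent /g/, so it voices to [z] by assimilation. /kenlalxupdamfasg/ → kenlalxubdamfazg.
Rule 3 (high vowel syncope): no segment meets the environment; /kenlalxubdamfazg/ is unchanged.
Rule 4 (final cluster simplification): /g/ is the second consonant of a word-final cluster /zg/, so it deletes. /kenlalxubdamfazg/ → kenlalxubdamfaz.

kenlalxubdamfaz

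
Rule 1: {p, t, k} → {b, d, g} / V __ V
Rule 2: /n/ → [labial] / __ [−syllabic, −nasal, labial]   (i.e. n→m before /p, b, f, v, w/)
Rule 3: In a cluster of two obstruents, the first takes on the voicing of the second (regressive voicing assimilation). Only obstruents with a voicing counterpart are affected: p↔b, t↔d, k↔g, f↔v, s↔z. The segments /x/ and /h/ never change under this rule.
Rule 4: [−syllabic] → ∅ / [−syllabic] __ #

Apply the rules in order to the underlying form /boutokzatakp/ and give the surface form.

Rule 1 (intervocalic voicing): /t/ is a voiceless stop between vowels /u/ and /o/, so it voices to [d]. /t/ is a voiceless stop between vowels /a/ and /a/, so it voices to [d]. /boutokzatakp/ → boudokzadakp.
Rule 2 (nasal place assimilation): no segment meets the environment; /boudokzadakp/ is unchanged.
Rule 3 (regressive voicing assimilation): /k/ precedes the voiced obstruent /z/, so it voices to [g] by assimilation. /boudokzadakp/ → boudogzadakp.
Rule 4 (final cluster simplification): /p/ is the second consonant of a word-final cluster /kp/, so it deletes. /boudogzadakp/ → boudogzadak.

boudogzadak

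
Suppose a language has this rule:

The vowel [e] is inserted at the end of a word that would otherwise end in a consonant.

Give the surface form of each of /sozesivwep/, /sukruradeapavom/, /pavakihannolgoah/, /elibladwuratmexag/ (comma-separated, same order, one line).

sozesivwepe, sukruradeapavome, pavakihannolgoahe, elibladwuratmexage

/sozesivwep/: the form ends in the consonant /p/, so [e] is inserted word-finally. → [sozesivwepe].
/sukruradeapavom/: the form ends in the consonant /m/, so [e] is inserted word-finally. → [sukruradeapavome].
/pavakihannolgoah/: the form ends in the consonant /h/, so [e] is inserted word-finally. → [pavakihannolgoahe].
/elibladwuratmexag/: the form ends in the consonant /g/, so [e] is inserted word-finally. → [elibladwuratmexage].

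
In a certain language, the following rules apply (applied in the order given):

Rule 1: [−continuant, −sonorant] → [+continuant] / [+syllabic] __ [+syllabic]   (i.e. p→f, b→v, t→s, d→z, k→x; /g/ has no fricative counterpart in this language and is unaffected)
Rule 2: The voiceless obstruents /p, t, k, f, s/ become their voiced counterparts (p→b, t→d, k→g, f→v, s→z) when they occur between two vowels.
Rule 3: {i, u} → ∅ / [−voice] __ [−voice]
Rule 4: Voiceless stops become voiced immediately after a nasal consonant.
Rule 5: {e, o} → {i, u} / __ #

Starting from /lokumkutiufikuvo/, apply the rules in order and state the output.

loxumguziuvixuvu

Rule 1 (intervocalic spirantization): /k/ is a stop between vowels /o/ and /u/, so it spirantizes to the fricative [x]. /t/ is a stop between vowels /u/ and /i/, so it spirantizes to the fricative [s]. /k/ is a stop between vowels /i/ and /u/, so it spirantizes to the fricative [x]. /lokumkutiufikuvo/ → loxumkusiufixuvo.
Rule 2 (intervocalic voicing): /s/ is a voiceless obstruent between vowels /u/ and /i/, so it voices to [z]. /f/ is a voiceless obstruent between vowels /u/ and /i/, so it voices to [v]. /loxumkusiufixuvo/ → loxumkuziuvixuvo.
Rule 3 (high vowel syncope): no segment meets the environment; /loxumkuziuvixuvo/ is unchanged.
Rule 4 (post-nasal voicing): /k/ is a voiceless stop immediately after the nasal /m/, so it voices to [g]. /loxumkuziuvixuvo/ → loxumguziuvixuvo.
Rule 5 (final vowel raising): /o/ is a mid vowel in word-final position, so it raises to [u]. /loxumguziuvixuvo/ → loxumguziuvixuvu.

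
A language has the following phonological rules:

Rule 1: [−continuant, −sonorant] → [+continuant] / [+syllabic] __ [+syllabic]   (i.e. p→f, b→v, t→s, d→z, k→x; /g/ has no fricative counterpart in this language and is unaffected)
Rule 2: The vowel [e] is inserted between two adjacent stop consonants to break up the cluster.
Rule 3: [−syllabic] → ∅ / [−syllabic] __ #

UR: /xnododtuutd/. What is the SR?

xnozodetuuted

Rule 1 (intervocalic spirantization): /d/ is a stop between vowels /o/ and /o/, so it spirantizes to the fricative [z]. /xnododtuutd/ → xnozodtuutd.
Rule 2 (stop-cluster e-epenthesis): /d/ and /t/ form a stop–stop cluster, so [e] is inserted between them. /t/ and /d/ form a stop–stop cluster, so [e] is inserted between them. /xnozodtuutd/ → xnozodetuuted.
Rule 3 (final cluster simplification): no segment meets the environment; /xnozodetuuted/ is unchanged.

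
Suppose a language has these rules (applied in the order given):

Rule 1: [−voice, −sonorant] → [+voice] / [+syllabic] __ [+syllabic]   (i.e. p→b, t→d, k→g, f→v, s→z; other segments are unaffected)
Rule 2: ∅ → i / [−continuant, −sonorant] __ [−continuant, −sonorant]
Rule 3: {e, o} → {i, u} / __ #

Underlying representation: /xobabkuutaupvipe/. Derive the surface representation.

Rule 1 (intervocalic voicing): /t/ is a voiceless obstruent between vowels /u/ and /a/, so it voices to [d]. /p/ is a voiceless obstruent between vowels /i/ and /e/, so it voices to [b]. /xobabkuutaupvipe/ → xobabkuudaupvibe.
Rule 2 (stop-cluster i-epenthesis): /b/ and /k/ form a stop–stop cluster, so [i] is inserted between them. /xobabkuudaupvibe/ → xobabikuudaupvibe.
Rule 3 (final vowel raising): /e/ is a mid vowel in word-final position, so it raises to [i]. /xobabikuudaupvibe/ → xobabikuudaupvibi.

xobabikuudaupvibi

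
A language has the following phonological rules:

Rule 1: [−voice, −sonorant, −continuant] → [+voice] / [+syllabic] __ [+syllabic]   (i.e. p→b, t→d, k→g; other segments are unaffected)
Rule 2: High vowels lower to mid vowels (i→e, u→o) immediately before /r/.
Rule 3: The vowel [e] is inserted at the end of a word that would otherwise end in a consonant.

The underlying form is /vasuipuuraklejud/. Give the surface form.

Rule 1 (intervocalic voicing): /p/ is a voiceless stop between vowels /i/ and /u/, so it voices to [b]. /vasuipuuraklejud/ → vasuibuuraklejud.
Rule 2 (pre-rhotic lowering): /u/ is a high vowel immediately before /r/, so it lowers to [o]. /vasuibuuraklejud/ → vasuibuoraklejud.
Rule 3 (final e-epenthesis): the form ends in the consonant /d/, so [e] is inserted word-finally. /vasuibuoraklejud/ → vasuibuoraklejude.

vasuibuoraklejude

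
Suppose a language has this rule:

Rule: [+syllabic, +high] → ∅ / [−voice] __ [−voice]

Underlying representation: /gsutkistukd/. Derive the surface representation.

/u/ is a high vowel flanked by voiceless consonants /s/ and /t/, so it deletes.
/i/ is a high vowel flanked by voiceless consonants /k/ and /s/, so it deletes.
/u/ is a high vowel flanked by voiceless consonants /t/ and /k/, so it deletes.
Surface form: [gstkstkd].

gstkstkd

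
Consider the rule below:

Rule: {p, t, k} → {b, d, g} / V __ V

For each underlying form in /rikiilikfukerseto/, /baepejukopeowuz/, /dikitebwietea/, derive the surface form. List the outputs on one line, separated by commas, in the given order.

rigiilikfugersedo, baebejugobeowuz, digidebwiedea

/rikiilikfukerseto/: /k/ is a voiceless stop between vowels /i/ and /i/, so it voices to [g]. /k/ is a voiceless stop between vowels /u/ and /e/, so it voices to [g]. /t/ is a voiceless stop between vowels /e/ and /o/, so it voices to [d]. → [rigiilikfugersedo].
/baepejukopeowuz/: /p/ is a voiceless stop between vowels /e/ and /e/, so it voices to [b]. /k/ is a voiceless stop between vowels /u/ and /o/, so it voices to [g]. /p/ is a voiceless stop between vowels /o/ and /e/, so it voices to [b]. → [baebejugobeowuz].
/dikitebwietea/: /k/ is a voiceless stop between vowels /i/ and /i/, so it voices to [g]. /t/ is a voiceless stop between vowels /i/ and /e/, so it voices to [d]. /t/ is a voiceless stop between vowels /e/ and /e/, so it voices to [d]. → [digidebwiedea].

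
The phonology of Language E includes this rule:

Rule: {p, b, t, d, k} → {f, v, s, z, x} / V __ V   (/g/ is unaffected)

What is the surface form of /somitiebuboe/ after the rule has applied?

/t/ is a stop between vowels /i/ and /i/, so it spirantizes to the fricative [s].
/b/ is a stop between vowels /e/ and /u/, so it spirantizes to the fricative [v].
/b/ is a stop between vowels /u/ and /o/, so it spirantizes to the fricative [v].
Surface form: [somisievuvoe].

somisievuvoe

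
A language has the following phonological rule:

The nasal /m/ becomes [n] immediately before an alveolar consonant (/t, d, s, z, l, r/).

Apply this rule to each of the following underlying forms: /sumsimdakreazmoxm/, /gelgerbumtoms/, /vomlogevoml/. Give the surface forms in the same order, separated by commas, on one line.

/sumsimdakreazmoxm/: /m/ precedes the alveolar consonant /s/, so it assimilates in place to [n]. /m/ precedes the alveolar consonant /d/, so it assimilates in place to [n]. → [sunsindakreazmoxm].
/gelgerbumtoms/: /m/ precedes the alveolar consonant /t/, so it assimilates in place to [n]. /m/ precedes the alveolar consonant /s/, so it assimilates in place to [n]. → [gelgerbuntons].
/vomlogevoml/: /m/ precedes the alveolar consonant /l/, so it assimilates in place to [n]. /m/ precedes the alveolar consonant /l/, so it assimilates in place to [n]. → [vonlogevonl].

sunsindakreazmoxm, gelgerbuntons, vonlogevonl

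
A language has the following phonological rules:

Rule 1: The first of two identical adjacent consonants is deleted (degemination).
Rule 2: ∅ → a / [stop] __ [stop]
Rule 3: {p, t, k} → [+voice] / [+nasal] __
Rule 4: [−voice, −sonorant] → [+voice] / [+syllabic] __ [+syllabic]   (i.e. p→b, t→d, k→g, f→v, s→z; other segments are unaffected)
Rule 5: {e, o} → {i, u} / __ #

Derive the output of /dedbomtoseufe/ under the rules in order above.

dedabomdozeuvi

Rule 1 (degemination): no segment meets the environment; /dedbomtoseufe/ is unchanged.
Rule 2 (stop-cluster a-epenthesis): /d/ and /b/ form a stop–stop cluster, so [a] is inserted between them. /dedbomtoseufe/ → dedabomtoseufe.
Rule 3 (post-nasal voicing): /t/ is a voiceless stop immediately after the nasal /m/, so it voices to [d]. /dedabomtoseufe/ → dedabomdoseufe.
Rule 4 (intervocalic voicing): /s/ is a voiceless obstruent between vowels /o/ and /e/, so it voices to [z]. /f/ is a voiceless obstruent between vowels /u/ and /e/, so it voices to [v]. /dedabomdoseufe/ → dedabomdozeuve.
Rule 5 (final vowel raising): /e/ is a mid vowel in word-final position, so it raises to [i]. /dedabomdozeuve/ → dedabomdozeuvi.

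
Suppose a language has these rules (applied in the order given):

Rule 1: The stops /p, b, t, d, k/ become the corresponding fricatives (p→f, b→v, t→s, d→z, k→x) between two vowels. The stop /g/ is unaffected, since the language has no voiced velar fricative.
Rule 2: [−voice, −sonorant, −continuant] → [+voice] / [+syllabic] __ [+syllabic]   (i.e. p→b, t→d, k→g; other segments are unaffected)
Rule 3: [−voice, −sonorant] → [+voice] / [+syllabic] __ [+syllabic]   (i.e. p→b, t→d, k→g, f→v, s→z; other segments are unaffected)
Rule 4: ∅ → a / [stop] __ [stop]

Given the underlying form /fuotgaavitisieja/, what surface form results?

Rule 1 (intervocalic spirantization): /t/ is a stop between vowels /i/ and /i/, so it spirantizes to the fricative [s]. /fuotgaavitisieja/ → fuotgaavisisieja.
Rule 2 (intervocalic voicing): no segment meets the environment; /fuotgaavisisieja/ is unchanged.
Rule 3 (intervocalic voicing): /s/ is a voiceless obstruent between vowels /i/ and /i/, so it voices to [z]. /s/ is a voiceless obstruent between vowels /i/ and /i/, so it voices to [z]. /fuotgaavisisieja/ → fuotgaavizizieja.
Rule 4 (stop-cluster a-epenthesis): /t/ and /g/ form a stop–stop cluster, so [a] is inserted between them. /fuotgaavizizieja/ → fuotagaavizizieja.

fuotagaavizizieja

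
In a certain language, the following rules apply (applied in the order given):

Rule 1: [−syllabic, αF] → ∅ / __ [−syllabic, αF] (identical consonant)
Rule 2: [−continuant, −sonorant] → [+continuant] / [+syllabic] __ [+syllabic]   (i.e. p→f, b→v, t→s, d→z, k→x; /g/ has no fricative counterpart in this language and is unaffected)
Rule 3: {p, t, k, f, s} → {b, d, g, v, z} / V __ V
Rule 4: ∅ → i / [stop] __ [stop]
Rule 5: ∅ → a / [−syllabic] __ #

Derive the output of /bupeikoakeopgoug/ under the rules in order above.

Rule 1 (degemination): no segment meets the environment; /bupeikoakeopgoug/ is unchanged.
Rule 2 (intervocalic spirantization): /p/ is a stop between vowels /u/ and /e/, so it spirantizes to the fricative [f]. /k/ is a stop between vowels /i/ and /o/, so it spirantizes to the fricative [x]. /k/ is a stop between vowels /a/ and /e/, so it spirantizes to the fricative [x]. /bupeikoakeopgoug/ → bufeixoaxeopgoug.
Rule 3 (intervocalic voicing): /f/ is a voiceless obstruent between vowels /u/ and /e/, so it voices to [v]. /bufeixoaxeopgoug/ → buveixoaxeopgoug.
Rule 4 (stop-cluster i-epenthesis): /p/ and /g/ form a stop–stop cluster, so [i] is inserted between them. /buveixoaxeopgoug/ → buveixoaxeopigoug.
Rule 5 (final a-epenthesis): the form ends in the consonant /g/, so [a] is inserted word-finally. /buveixoaxeopigoug/ → buveixoaxeopigouga.

buveixoaxeopigouga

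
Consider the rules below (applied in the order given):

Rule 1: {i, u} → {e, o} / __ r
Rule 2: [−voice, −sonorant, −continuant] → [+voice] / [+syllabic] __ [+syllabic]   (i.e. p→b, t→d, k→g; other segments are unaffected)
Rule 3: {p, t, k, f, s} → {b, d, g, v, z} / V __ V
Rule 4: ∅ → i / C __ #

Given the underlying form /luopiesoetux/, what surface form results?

luobiezoeduxi

Rule 1 (pre-rhotic lowering): no segment meets the environment; /luopiesoetux/ is unchanged.
Rule 2 (intervocalic voicing): /p/ is a voiceless stop between vowels /o/ and /i/, so it voices to [b]. /t/ is a voiceless stop between vowels /e/ and /u/, so it voices to [d]. /luopiesoetux/ → luobiesoedux.
Rule 3 (intervocalic voicing): /s/ is a voiceless obstruent between vowels /e/ and /o/, so it voices to [z]. /luobiesoedux/ → luobiezoedux.
Rule 4 (final i-epenthesis): the form ends in the consonant /x/, so [i] is inserted word-finally. /luobiezoedux/ → luobiezoeduxi.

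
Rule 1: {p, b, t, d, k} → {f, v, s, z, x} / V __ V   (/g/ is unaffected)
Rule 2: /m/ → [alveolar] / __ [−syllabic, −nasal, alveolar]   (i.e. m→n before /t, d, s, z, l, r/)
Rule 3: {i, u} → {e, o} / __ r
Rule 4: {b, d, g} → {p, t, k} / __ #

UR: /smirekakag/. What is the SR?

Rule 1 (intervocalic spirantization): /k/ is a stop between vowels /e/ and /a/, so it spirantizes to the fricative [x]. /k/ is a stop between vowels /a/ and /a/, so it spirantizes to the fricative [x]. /smirekakag/ → smirexaxag.
Rule 2 (nasal place assimilation): no segment meets the environment; /smirexaxag/ is unchanged.
Rule 3 (pre-rhotic lowering): /i/ is a high vowel immediately before /r/, so it lowers to [e]. /smirexaxag/ → smerexaxag.
Rule 4 (final devoicing): /g/ is a voiced stop in word-final position, so it devoices to [k]. /smerexaxag/ → smerexaxak.

smerexaxak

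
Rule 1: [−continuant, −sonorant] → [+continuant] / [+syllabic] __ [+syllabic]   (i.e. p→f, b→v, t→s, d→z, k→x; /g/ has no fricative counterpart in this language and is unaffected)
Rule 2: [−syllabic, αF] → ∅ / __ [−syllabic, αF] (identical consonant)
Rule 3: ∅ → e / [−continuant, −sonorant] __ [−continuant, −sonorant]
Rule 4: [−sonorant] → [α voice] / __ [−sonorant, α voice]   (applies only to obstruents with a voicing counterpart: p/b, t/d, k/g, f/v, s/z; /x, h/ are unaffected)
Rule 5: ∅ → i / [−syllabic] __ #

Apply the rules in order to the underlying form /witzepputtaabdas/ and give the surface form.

widzeputaabedasi

Rule 1 (intervocalic spirantization): no segment meets the environment; /witzepputtaabdas/ is unchanged.
Rule 2 (degemination): /pp/ is a geminate; the first /p/ deletes. /tt/ is a geminate; the first /t/ deletes. /witzepputtaabdas/ → witzeputaabdas.
Rule 3 (stop-cluster e-epenthesis): /b/ and /d/ form a stop–stop cluster, so [e] is inserted between them. /witzeputaabdas/ → witzeputaabedas.
Rule 4 (regressive voicing assimilation): /t/ precedes the voiced obstruent /z/, so it voices to [d] by assimilation. /witzeputaabedas/ → widzeputaabedas.
Rule 5 (final i-epenthesis): the form ends in the consonant /s/, so [i] is inserted word-finally. /widzeputaabedas/ → widzeputaabedasi.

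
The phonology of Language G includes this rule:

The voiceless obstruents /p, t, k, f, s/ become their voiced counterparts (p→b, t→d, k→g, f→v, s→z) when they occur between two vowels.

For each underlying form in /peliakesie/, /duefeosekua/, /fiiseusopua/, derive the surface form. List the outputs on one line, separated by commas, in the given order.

peliagezie, dueveozegua, fiizeuzobua

/peliakesie/: /k/ is a voiceless obstruent between vowels /a/ and /e/, so it voices to [g]. /s/ is a voiceless obstruent between vowels /e/ and /i/, so it voices to [z]. → [peliagezie].
/duefeosekua/: /f/ is a voiceless obstruent between vowels /e/ and /e/, so it voices to [v]. /s/ is a voiceless obstruent between vowels /o/ and /e/, so it voices to [z]. /k/ is a voiceless obstruent between vowels /e/ and /u/, so it voices to [g]. → [dueveozegua].
/fiiseusopua/: /s/ is a voiceless obstruent between vowels /i/ and /e/, so it voices to [z]. /s/ is a voiceless obstruent between vowels /u/ and /o/, so it voices to [z]. /p/ is a voiceless obstruent between vowels /o/ and /u/, so it voices to [b]. → [fiizeuzobua].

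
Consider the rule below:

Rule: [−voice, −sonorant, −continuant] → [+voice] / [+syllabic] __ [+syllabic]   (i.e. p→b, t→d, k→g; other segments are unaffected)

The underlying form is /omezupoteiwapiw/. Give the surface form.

omezubodeiwabiw

/p/ is a voiceless stop between vowels /u/ and /o/, so it voices to [b].
/t/ is a voiceless stop between vowels /o/ and /e/, so it voices to [d].
/p/ is a voiceless stop between vowels /a/ and /i/, so it voices to [b].
Surface form: [omezubodeiwabiw].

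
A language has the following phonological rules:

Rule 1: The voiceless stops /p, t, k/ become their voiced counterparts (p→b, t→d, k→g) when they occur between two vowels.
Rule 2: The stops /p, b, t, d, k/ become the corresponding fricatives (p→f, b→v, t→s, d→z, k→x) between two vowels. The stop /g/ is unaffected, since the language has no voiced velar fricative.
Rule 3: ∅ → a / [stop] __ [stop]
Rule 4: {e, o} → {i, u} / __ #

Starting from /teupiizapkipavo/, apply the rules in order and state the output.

Rule 1 (intervocalic voicing): /p/ is a voiceless stop between vowels /u/ and /i/, so it voices to [b]. /p/ is a voiceless stop between vowels /i/ and /a/, so it voices to [b]. /teupiizapkipavo/ → teubiizapkibavo.
Rule 2 (intervocalic spirantization): /b/ is a stop between vowels /u/ and /i/, so it spirantizes to the fricative [v]. /b/ is a stop between vowels /i/ and /a/, so it spirantizes to the fricative [v]. /teubiizapkibavo/ → teuviizapkivavo.
Rule 3 (stop-cluster a-epenthesis): /p/ and /k/ form a stop–stop cluster, so [a] is inserted between them. /teuviizapkivavo/ → teuviizapakivavo.
Rule 4 (final vowel raising): /o/ is a mid vowel in word-final position, so it raises to [u]. /teuviizapakivavo/ → teuviizapakivavu.

teuviizapakivavu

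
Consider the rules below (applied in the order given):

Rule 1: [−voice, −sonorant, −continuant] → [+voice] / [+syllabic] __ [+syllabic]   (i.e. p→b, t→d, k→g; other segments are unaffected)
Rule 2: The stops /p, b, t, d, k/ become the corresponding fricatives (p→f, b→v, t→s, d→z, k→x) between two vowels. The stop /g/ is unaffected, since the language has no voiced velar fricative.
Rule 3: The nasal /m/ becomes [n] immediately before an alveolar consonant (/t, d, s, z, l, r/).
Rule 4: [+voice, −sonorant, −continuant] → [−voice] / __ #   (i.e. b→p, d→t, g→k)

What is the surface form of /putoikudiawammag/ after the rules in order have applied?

Rule 1 (intervocalic voicing): /t/ is a voiceless stop between vowels /u/ and /o/, so it voices to [d]. /k/ is a voiceless stop between vowels /i/ and /u/, so it voices to [g]. /putoikudiawammag/ → pudoigudiawammag.
Rule 2 (intervocalic spirantization): /d/ is a stop between vowels /u/ and /o/, so it spirantizes to the fricative [z]. /d/ is a stop between vowels /u/ and /i/, so it spirantizes to the fricative [z]. /pudoigudiawammag/ → puzoiguziawammag.
Rule 3 (nasal place assimilation): no segment meets the environment; /puzoiguziawammag/ is unchanged.
Rule 4 (final devoicing): /g/ is a voiced stop in word-final position, so it devoices to [k]. /puzoiguziawammag/ → puzoiguziawammak.

puzoiguziawammak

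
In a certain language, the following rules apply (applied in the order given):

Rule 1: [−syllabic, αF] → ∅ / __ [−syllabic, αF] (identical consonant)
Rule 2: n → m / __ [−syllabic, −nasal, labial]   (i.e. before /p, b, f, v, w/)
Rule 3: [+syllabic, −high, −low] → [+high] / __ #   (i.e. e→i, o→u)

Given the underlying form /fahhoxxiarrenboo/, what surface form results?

Rule 1 (degemination): /hh/ is a geminate; the first /h/ deletes. /xx/ is a geminate; the first /x/ deletes. /rr/ is a geminate; the first /r/ deletes. /fahhoxxiarrenboo/ → fahoxiarenboo.
Rule 2 (nasal place assimilation): /n/ precedes the labial consonant /b/, so it assimilates in place to [m]. /fahoxiarenboo/ → fahoxiaremboo.
Rule 3 (final vowel raising): /o/ is a mid vowel in word-final position, so it raises to [u]. /fahoxiaremboo/ → fahoxiarembou.

fahoxiarembou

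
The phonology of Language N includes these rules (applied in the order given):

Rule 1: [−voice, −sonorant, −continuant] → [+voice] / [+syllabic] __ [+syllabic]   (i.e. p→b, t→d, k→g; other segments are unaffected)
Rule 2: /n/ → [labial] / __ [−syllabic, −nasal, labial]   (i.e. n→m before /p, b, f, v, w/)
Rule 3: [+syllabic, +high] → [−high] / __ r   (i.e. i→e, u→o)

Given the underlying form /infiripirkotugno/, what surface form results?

Rule 1 (intervocalic voicing): /p/ is a voiceless stop between vowels /i/ and /i/, so it voices to [b]. /t/ is a voiceless stop between vowels /o/ and /u/, so it voices to [d]. /infiripirkotugno/ → infiribirkodugno.
Rule 2 (nasal place assimilation): /n/ precedes the labial consonant /f/, so it assimilates in place to [m]. /infiribirkodugno/ → imfiribirkodugno.
Rule 3 (pre-rhotic lowering): /i/ is a high vowel immediately before /r/, so it lowers to [e]. /i/ is a high vowel immediately before /r/, so it lowers to [e]. /imfiribirkodugno/ → imferiberkodugno.

imferiberkodugno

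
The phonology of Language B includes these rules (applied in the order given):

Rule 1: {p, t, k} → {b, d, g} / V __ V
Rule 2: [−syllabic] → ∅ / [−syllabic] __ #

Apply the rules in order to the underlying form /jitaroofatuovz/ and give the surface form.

Rule 1 (intervocalic voicing): /t/ is a voiceless stop between vowels /i/ and /a/, so it voices to [d]. /t/ is a voiceless stop between vowels /a/ and /u/, so it voices to [d]. /jitaroofatuovz/ → jidaroofaduovz.
Rule 2 (final cluster simplification): /z/ is the second consonant of a word-final cluster /vz/, so it deletes. /jidaroofaduovz/ → jidaroofaduov.

jidaroofaduov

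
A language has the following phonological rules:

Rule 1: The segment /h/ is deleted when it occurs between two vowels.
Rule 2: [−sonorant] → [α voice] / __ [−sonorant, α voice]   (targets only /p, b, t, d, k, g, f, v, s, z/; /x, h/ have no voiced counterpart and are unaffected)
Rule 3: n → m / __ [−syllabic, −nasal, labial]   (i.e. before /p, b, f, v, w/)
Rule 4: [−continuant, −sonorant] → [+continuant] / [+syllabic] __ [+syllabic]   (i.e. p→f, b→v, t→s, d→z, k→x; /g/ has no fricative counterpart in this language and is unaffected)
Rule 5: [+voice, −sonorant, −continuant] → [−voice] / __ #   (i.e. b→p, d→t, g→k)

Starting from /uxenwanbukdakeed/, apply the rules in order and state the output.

Rule 1 (intervocalic h-deletion): no segment meets the environment; /uxenwanbukdakeed/ is unchanged.
Rule 2 (regressive voicing assimilation): /k/ precedes the voiced obstruent /d/, so it voices to [g] by assimilation. /uxenwanbukdakeed/ → uxenwanbugdakeed.
Rule 3 (nasal place assimilation): /n/ precedes the labial consonant /w/, so it assimilates in place to [m]. /n/ precedes the labial consonant /b/, so it assimilates in place to [m]. /uxenwanbugdakeed/ → uxemwambugdakeed.
Rule 4 (intervocalic spirantization): /k/ is a stop between vowels /a/ and /e/, so it spirantizes to the fricative [x]. /uxemwambugdakeed/ → uxemwambugdaxeed.
Rule 5 (final devoicing): /d/ is a voiced stop in word-final position, so it devoices to [t]. /uxemwambugdaxeed/ → uxemwambugdaxeet.

uxemwambugdaxeet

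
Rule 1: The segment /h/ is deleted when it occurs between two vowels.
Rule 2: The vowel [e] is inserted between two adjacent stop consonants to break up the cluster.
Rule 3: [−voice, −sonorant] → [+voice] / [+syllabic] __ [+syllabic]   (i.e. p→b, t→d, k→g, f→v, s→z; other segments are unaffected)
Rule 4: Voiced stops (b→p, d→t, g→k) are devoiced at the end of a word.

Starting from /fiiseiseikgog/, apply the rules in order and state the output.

Rule 1 (intervocalic h-deletion): no segment meets the environment; /fiiseiseikgog/ is unchanged.
Rule 2 (stop-cluster e-epenthesis): /k/ and /g/ form a stop–stop cluster, so [e] is inserted between them. /fiiseiseikgog/ → fiiseiseikegog.
Rule 3 (intervocalic voicing): /s/ is a voiceless obstruent between vowels /i/ and /e/, so it voices to [z]. /s/ is a voiceless obstruent between vowels /i/ and /e/, so it voices to [z]. /k/ is a voiceless obstruent between vowels /i/ and /e/, so it voices to [g]. /fiiseiseikegog/ → fiizeizeigegog.
Rule 4 (final devoicing): /g/ is a voiced stop in word-final position, so it devoices to [k]. /fiizeizeigegog/ → fiizeizeigegok.

fiizeizeigegok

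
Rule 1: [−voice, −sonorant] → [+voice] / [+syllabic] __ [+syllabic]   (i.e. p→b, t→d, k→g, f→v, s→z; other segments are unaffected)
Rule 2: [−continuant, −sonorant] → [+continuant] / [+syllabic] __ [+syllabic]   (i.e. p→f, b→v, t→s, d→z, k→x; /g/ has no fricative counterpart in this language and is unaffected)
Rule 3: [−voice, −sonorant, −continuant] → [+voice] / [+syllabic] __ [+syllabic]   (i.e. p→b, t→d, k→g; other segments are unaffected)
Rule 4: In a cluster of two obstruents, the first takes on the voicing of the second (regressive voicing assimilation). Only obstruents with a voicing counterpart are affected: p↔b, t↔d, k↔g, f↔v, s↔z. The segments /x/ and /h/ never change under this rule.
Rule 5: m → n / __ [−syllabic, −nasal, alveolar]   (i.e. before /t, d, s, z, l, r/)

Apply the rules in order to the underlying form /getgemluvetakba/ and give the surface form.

gedgenluvezagba

Rule 1 (intervocalic voicing): /t/ is a voiceless obstruent between vowels /e/ and /a/, so it voices to [d]. /getgemluvetakba/ → getgemluvedakba.
Rule 2 (intervocalic spirantization): /d/ is a stop between vowels /e/ and /a/, so it spirantizes to the fricative [z]. /getgemluvedakba/ → getgemluvezakba.
Rule 3 (intervocalic voicing): no segment meets the environment; /getgemluvezakba/ is unchanged.
Rule 4 (regressive voicing assimilation): /t/ precedes the voiced obstruent /g/, so it voices to [d] by assimilation. /k/ precedes the voiced obstruent /b/, so it voices to [g] by assimilation. /getgemluvezakba/ → gedgemluvezagba.
Rule 5 (nasal place assimilation): /m/ precedes the alveolar consonant /l/, so it assimilates in place to [n]. /gedgemluvezagba/ → gedgenluvezagba.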